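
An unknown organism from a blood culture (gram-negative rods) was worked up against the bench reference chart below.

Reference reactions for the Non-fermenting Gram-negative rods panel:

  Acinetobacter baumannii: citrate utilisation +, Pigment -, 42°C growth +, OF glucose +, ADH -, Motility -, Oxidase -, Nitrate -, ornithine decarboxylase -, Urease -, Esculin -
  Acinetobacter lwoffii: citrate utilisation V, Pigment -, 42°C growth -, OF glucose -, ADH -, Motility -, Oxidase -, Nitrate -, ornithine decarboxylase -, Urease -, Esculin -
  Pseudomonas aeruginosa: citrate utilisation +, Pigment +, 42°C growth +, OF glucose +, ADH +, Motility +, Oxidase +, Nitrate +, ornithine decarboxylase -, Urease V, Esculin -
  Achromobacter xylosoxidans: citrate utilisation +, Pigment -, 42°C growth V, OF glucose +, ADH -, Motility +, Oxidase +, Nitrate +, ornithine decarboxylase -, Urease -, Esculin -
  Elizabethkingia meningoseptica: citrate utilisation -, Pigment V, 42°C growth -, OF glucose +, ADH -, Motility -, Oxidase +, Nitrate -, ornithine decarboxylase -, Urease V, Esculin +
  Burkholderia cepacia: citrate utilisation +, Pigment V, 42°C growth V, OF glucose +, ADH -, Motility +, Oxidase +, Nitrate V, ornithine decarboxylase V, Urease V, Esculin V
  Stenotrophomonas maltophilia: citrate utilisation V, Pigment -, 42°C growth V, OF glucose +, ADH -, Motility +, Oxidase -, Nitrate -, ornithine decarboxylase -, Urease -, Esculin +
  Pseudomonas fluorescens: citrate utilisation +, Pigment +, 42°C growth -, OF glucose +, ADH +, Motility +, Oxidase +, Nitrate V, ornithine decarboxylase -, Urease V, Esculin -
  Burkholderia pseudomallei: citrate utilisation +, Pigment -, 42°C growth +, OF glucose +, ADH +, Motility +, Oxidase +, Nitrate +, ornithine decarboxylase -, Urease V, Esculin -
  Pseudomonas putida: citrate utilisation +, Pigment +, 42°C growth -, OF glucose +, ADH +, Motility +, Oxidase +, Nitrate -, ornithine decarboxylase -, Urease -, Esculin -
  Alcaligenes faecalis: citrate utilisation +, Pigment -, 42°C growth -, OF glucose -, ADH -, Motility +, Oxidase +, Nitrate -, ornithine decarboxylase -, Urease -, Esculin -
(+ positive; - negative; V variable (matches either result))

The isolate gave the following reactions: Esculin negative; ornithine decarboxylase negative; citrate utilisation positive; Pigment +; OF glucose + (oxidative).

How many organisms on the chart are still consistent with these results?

OF glucose +: excludes Acinetobacter lwoffii, Alcaligenes faecalis — 9 left.
citrate utilisation +: excludes Elizabethkingia meningoseptica — 8 left.
ornithine decarboxylase -: all 8 remaining candidates are consistent.
Esculin -: excludes Stenotrophomonas maltophilia — 7 left.
Pigment +: excludes Acinetobacter baumannii, Achromobacter xylosoxidans, Burkholderia pseudomallei — 4 left.
Still consistent: Burkholderia cepacia, Pseudomonas aeruginosa, Pseudomonas fluorescens, Pseudomonas putida.

4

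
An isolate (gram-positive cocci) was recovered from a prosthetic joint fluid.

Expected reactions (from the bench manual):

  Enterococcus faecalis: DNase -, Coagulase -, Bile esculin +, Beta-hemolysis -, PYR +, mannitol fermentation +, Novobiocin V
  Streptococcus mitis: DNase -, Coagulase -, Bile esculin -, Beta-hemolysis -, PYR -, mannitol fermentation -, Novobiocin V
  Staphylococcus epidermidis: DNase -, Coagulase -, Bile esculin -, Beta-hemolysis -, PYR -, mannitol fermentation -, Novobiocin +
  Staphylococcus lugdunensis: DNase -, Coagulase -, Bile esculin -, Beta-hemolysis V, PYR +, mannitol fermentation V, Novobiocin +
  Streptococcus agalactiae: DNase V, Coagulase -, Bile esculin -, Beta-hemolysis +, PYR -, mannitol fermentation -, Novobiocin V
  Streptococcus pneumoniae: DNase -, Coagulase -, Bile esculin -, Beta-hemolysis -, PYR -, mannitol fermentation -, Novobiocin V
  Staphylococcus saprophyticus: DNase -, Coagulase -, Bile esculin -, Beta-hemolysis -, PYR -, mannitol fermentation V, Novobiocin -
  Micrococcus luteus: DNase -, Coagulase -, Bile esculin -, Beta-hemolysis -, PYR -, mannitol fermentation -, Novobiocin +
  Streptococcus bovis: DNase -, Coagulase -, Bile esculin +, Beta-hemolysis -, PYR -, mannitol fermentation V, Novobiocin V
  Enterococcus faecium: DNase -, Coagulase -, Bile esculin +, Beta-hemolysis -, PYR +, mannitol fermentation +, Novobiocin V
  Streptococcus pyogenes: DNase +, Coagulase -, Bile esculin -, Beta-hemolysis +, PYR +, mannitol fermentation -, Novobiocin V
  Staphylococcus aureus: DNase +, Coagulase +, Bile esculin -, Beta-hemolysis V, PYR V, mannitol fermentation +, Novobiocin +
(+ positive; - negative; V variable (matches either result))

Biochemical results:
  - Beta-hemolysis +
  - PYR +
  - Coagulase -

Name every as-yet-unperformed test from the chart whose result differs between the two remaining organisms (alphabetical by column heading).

DNase

PYR +: excludes 7 organisms — 5 left.
Coagulase -: excludes Staphylococcus aureus — 4 left.
Beta-hemolysis +: excludes Enterococcus faecalis, Enterococcus faecium — 2 left.
Two candidates remain: Staphylococcus lugdunensis and Streptococcus pyogenes.
  DNase: Staphylococcus lugdunensis -, Streptococcus pyogenes + — discriminates.
  Bile esculin: - vs - — same for both, does not separate.
  mannitol fermentation: V vs - — variable for at least one, does not separate.
  Novobiocin: + vs V — variable for at least one, does not separate.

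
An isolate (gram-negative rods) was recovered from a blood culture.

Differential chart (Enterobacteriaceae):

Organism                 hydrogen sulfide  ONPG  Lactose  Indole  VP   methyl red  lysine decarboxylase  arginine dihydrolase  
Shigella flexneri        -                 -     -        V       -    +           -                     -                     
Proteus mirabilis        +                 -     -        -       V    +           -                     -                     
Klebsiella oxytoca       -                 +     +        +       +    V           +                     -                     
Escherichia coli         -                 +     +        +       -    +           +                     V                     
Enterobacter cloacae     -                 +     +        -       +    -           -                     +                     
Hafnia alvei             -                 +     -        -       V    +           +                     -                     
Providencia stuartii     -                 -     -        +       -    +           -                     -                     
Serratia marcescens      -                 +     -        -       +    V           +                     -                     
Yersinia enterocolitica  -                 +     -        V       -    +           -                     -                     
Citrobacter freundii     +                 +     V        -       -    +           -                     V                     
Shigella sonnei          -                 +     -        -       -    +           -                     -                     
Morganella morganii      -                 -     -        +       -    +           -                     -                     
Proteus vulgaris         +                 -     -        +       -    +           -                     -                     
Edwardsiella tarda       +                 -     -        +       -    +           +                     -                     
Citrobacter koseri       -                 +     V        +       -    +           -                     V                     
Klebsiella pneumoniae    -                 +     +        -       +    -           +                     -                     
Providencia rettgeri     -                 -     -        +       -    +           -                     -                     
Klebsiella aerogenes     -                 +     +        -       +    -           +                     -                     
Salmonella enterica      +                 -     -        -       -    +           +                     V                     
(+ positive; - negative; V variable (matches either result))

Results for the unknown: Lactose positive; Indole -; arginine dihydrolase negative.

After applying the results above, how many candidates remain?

Indole -: excludes 8 organisms — 11 left.
Lactose +: excludes 7 organisms — 4 left.
arginine dihydrolase -: excludes Enterobacter cloacae — 3 left.
Still consistent: Citrobacter freundii, Klebsiella aerogenes, Klebsiella pneumoniae.

3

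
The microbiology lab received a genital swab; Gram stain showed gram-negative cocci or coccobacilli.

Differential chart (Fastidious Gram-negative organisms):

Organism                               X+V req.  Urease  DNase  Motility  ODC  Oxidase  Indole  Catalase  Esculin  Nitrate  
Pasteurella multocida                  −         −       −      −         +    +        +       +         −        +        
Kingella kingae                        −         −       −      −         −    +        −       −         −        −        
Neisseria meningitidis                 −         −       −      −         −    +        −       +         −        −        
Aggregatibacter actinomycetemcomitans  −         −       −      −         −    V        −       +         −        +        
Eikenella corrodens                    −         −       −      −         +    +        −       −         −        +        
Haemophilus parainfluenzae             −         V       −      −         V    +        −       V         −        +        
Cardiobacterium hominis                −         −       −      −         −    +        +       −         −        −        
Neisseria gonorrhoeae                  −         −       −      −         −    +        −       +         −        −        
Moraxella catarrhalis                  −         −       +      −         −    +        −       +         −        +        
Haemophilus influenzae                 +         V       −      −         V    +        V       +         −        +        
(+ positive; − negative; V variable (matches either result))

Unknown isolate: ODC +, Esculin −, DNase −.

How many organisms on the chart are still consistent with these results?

ODC +: excludes 6 organisms — 4 left.
Esculin −: all 4 remaining candidates are consistent.
DNase −: all 4 remaining candidates are consistent.
Still consistent: Eikenella corrodens, Haemophilus influenzae, Haemophilus parainfluenzae, Pasteurella multocida.

4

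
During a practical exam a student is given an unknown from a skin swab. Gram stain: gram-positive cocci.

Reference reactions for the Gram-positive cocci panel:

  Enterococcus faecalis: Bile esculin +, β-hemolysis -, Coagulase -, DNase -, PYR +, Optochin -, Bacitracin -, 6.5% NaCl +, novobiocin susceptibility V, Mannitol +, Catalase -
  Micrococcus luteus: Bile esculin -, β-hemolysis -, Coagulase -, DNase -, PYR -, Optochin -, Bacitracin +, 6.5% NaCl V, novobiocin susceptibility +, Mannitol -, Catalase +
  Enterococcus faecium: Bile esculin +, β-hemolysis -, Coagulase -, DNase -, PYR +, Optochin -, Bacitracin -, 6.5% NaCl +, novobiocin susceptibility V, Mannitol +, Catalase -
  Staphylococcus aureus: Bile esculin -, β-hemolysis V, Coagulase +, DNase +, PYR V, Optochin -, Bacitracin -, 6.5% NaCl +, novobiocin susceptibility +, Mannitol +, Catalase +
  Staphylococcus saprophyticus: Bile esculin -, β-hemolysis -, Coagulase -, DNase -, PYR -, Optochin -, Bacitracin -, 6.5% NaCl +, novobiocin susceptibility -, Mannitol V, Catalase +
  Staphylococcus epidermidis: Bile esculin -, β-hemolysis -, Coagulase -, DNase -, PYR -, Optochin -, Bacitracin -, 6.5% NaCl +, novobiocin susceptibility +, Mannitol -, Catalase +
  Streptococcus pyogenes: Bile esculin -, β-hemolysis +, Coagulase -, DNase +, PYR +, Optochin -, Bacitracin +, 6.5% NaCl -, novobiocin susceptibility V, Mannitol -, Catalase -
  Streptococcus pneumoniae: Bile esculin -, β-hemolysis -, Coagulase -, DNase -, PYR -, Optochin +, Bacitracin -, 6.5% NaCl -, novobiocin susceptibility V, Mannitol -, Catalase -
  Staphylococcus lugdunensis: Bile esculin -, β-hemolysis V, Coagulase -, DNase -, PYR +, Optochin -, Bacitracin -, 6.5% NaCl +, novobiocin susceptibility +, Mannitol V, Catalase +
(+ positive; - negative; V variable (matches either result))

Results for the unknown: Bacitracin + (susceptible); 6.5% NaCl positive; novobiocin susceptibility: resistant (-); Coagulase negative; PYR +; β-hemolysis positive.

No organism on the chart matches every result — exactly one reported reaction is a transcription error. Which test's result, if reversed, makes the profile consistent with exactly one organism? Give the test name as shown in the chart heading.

6.5% NaCl

As reported, no row in the chart matches all 6 reactions.
Reversing β-hemolysis → still no organism matches.
Reversing Coagulase → still no organism matches.
Reversing 6.5% NaCl (to -) → unique match: Streptococcus pyogenes.
Reversing novobiocin susceptibility → still no organism matches.
Reversing Bacitracin → still no organism matches.
Reversing PYR → still no organism matches.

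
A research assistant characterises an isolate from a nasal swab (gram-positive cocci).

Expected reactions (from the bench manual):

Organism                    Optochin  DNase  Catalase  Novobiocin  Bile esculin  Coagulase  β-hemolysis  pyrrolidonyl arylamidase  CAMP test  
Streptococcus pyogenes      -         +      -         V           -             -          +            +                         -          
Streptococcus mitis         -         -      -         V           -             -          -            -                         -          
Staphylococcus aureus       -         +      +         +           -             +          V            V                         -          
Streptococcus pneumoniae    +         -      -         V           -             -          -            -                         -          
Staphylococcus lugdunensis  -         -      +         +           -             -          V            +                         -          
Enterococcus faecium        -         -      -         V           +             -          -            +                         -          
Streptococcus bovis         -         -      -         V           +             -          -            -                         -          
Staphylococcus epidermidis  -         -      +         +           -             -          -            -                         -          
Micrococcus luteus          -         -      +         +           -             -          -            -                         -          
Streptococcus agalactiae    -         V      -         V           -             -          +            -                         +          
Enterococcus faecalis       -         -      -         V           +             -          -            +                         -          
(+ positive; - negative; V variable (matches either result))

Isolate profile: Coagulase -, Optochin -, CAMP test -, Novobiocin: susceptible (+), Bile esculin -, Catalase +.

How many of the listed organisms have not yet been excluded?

Coagulase -: excludes Staphylococcus aureus — 10 left.
Optochin -: excludes Streptococcus pneumoniae — 9 left.
Bile esculin -: excludes Enterococcus faecium, Streptococcus bovis, Enterococcus faecalis — 6 left.
Novobiocin +: all 6 remaining candidates are consistent.
CAMP test -: excludes Streptococcus agalactiae — 5 left.
Catalase +: excludes Streptococcus pyogenes, Streptococcus mitis — 3 left.
Still consistent: Micrococcus luteus, Staphylococcus epidermidis, Staphylococcus lugdunensis.

3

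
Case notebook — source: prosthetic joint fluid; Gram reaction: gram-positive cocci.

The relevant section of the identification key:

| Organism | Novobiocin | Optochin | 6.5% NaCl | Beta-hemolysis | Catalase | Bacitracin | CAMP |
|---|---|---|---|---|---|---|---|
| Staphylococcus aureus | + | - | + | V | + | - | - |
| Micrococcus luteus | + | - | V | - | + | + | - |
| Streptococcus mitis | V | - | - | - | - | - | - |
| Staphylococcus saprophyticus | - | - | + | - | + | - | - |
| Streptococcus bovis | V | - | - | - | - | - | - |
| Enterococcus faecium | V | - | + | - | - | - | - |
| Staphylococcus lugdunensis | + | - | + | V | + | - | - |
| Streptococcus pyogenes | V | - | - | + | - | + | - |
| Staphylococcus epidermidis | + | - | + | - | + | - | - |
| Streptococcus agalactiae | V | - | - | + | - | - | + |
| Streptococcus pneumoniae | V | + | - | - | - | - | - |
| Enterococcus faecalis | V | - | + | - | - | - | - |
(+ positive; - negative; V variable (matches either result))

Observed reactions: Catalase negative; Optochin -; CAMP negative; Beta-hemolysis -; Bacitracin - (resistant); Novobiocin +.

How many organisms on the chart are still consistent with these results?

4

Catalase -: excludes 5 organisms — 7 left.
Beta-hemolysis -: excludes Streptococcus pyogenes, Streptococcus agalactiae — 5 left.
Novobiocin +: all 5 remaining candidates are consistent.
CAMP -: all 5 remaining candidates are consistent.
Bacitracin -: all 5 remaining candidates are consistent.
Optochin -: excludes Streptococcus pneumoniae — 4 left.
Still consistent: Enterococcus faecalis, Enterococcus faecium, Streptococcus bovis, Streptococcus mitis.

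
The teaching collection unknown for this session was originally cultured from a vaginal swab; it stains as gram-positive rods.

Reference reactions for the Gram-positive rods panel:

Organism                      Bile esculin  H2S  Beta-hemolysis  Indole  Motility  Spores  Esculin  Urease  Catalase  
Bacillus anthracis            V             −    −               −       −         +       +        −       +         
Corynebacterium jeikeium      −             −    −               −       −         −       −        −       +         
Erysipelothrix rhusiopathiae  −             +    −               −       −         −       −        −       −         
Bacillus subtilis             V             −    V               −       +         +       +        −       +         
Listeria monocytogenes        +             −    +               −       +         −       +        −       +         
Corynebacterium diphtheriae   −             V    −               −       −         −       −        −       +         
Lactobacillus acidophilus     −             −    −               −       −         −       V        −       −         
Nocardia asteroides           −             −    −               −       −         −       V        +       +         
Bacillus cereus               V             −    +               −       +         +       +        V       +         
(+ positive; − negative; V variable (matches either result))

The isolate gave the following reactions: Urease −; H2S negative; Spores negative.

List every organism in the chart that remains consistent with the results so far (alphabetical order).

Corynebacterium diphtheriae, Corynebacterium jeikeium, Lactobacillus acidophilus, Listeria monocytogenes

H2S −: excludes Erysipelothrix rhusiopathiae — 8 left.
Spores −: excludes Bacillus anthracis, Bacillus subtilis, Bacillus cereus — 5 left.
Urease −: excludes Nocardia asteroides — 4 left.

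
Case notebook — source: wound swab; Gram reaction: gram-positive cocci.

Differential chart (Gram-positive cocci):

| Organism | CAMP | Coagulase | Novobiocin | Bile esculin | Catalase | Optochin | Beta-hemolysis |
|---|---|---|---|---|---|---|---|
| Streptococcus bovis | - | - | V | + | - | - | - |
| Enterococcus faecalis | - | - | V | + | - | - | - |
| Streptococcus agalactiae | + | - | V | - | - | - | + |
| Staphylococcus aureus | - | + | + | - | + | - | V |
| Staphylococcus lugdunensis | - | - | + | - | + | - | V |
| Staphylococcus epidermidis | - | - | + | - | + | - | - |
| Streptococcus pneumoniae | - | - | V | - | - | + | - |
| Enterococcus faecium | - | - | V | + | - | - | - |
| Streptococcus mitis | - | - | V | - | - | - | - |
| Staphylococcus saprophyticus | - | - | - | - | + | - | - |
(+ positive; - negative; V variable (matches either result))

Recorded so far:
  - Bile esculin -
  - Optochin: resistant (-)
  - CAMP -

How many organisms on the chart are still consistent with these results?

CAMP -: excludes Streptococcus agalactiae — 9 left.
Bile esculin -: excludes Streptococcus bovis, Enterococcus faecalis, Enterococcus faecium — 6 left.
Optochin -: excludes Streptococcus pneumoniae — 5 left.
Still consistent: Staphylococcus aureus, Staphylococcus epidermidis, Staphylococcus lugdunensis, Staphylococcus saprophyticus, Streptococcus mitis.

5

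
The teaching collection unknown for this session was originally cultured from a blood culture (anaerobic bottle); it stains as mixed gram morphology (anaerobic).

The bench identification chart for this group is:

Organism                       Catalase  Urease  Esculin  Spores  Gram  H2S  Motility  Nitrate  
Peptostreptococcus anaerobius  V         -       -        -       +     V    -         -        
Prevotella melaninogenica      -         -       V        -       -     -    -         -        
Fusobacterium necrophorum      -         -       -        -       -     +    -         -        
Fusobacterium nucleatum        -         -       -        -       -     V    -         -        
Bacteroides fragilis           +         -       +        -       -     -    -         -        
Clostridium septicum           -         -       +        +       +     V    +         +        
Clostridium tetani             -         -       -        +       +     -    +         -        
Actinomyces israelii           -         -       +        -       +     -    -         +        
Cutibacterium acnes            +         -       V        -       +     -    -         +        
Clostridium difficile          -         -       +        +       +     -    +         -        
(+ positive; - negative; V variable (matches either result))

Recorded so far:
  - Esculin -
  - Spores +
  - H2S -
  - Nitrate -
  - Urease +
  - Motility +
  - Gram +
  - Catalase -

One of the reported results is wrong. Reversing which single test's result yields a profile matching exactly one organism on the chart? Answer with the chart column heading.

Urease

As reported, no row in the chart matches all 8 reactions.
Reversing Urease (to -) → unique match: Clostridium tetani.
Reversing Esculin → still no organism matches.
Reversing Nitrate → still no organism matches.
Reversing Gram → still no organism matches.
Reversing Spores → still no organism matches.
Reversing Catalase → still no organism matches.
Reversing H2S → still no organism matches.
Reversing Motility → still no organism matches.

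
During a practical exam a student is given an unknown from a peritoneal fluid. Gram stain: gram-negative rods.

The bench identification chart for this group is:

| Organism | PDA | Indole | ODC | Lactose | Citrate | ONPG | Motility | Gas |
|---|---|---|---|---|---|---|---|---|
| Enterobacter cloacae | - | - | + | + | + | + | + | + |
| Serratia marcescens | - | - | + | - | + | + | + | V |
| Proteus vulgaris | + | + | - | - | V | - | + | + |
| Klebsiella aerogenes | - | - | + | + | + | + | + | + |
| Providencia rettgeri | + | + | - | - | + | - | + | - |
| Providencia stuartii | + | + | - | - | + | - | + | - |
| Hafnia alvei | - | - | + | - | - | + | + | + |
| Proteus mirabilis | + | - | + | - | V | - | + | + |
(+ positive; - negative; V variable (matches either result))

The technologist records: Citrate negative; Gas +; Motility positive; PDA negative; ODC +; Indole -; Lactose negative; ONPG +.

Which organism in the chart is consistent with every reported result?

Hafnia alvei

Indole -: excludes Proteus vulgaris, Providencia rettgeri, Providencia stuartii — 5 left.
ODC +: all 5 remaining candidates are consistent.
Gas +: all 5 remaining candidates are consistent.
Citrate -: excludes Enterobacter cloacae, Serratia marcescens, Klebsiella aerogenes — 2 left.
ONPG +: excludes Proteus mirabilis — 1 left.
PDA -: the one remaining candidate is consistent.
Motility +: the one remaining candidate is consistent.
Lactose -: the one remaining candidate is consistent.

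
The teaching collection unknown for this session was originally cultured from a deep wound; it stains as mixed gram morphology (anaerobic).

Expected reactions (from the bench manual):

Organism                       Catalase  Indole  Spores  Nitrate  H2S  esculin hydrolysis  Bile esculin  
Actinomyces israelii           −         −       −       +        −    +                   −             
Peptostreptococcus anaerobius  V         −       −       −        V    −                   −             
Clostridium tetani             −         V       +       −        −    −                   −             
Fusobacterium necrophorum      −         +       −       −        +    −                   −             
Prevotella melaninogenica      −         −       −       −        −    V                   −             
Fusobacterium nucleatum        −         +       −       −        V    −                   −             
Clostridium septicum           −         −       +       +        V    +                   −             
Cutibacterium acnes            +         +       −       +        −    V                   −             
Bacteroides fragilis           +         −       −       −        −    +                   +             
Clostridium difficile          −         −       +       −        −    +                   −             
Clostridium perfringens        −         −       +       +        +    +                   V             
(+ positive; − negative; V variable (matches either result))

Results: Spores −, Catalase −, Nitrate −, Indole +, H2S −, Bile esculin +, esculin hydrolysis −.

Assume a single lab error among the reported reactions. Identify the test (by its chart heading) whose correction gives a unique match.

As reported, no row in the chart matches all 7 reactions.
Reversing Catalase → still no organism matches.
Reversing Indole → still no organism matches.
Reversing esculin hydrolysis → still no organism matches.
Reversing Nitrate → still no organism matches.
Reversing Bile esculin (to −) → unique match: Fusobacterium nucleatum.
Reversing H2S → still no organism matches.
Reversing Spores → still no organism matches.

Bile esculin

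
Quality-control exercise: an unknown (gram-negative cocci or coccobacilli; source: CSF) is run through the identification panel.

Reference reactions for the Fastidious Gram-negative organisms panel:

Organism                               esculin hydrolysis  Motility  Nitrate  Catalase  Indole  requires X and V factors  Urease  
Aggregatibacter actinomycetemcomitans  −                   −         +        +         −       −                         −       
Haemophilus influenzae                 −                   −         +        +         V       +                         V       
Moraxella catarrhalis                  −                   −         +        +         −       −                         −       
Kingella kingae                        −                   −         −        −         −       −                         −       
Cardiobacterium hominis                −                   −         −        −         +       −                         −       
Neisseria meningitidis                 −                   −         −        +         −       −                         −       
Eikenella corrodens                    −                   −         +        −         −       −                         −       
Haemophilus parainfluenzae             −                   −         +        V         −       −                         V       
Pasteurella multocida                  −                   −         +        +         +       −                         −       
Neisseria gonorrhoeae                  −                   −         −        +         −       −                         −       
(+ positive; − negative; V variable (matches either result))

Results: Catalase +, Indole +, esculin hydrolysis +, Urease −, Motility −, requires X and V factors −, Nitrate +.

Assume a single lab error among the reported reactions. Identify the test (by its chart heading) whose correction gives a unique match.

esculin hydrolysis

As reported, no row in the chart matches all 7 reactions.
Reversing Urease → still no organism matches.
Reversing Indole → still no organism matches.
Reversing Catalase → still no organism matches.
Reversing requires X and V factors → still no organism matches.
Reversing Nitrate → still no organism matches.
Reversing Motility → still no organism matches.
Reversing esculin hydrolysis (to −) → unique match: Pasteurella multocida.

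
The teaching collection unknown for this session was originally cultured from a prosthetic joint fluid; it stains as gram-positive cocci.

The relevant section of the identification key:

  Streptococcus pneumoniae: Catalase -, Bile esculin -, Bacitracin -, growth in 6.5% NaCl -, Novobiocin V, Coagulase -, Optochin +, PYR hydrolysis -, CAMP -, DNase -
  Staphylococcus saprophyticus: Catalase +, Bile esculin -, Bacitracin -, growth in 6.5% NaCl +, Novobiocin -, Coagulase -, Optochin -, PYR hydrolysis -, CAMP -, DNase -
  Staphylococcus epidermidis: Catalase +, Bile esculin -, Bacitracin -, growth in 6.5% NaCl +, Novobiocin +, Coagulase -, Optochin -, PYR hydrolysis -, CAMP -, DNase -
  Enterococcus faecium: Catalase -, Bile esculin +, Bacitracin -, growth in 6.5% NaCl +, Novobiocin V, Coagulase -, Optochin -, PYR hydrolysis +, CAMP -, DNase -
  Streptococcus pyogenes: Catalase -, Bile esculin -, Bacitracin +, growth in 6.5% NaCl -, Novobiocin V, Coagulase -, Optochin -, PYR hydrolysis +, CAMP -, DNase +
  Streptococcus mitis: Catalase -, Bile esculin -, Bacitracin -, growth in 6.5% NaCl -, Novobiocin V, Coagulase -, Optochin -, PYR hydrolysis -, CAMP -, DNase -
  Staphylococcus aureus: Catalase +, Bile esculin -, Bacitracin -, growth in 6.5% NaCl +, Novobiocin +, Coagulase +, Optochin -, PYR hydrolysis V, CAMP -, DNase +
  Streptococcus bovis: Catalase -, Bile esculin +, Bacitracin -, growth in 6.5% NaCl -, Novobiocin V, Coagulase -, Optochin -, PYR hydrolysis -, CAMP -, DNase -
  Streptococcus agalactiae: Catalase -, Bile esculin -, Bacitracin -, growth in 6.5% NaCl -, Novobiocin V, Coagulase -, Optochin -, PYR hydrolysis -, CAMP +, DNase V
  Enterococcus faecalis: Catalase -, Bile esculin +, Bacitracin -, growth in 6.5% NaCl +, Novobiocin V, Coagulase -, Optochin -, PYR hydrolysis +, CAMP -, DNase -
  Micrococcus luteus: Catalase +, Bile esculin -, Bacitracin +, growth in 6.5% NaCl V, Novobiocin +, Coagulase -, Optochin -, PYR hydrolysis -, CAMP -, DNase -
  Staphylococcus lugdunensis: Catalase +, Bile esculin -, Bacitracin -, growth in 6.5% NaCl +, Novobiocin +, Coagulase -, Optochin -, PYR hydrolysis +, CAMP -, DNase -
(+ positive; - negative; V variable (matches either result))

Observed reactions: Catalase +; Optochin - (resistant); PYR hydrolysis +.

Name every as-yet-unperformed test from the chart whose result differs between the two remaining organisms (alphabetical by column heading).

Optochin -: excludes Streptococcus pneumoniae — 11 left.
PYR hydrolysis +: excludes 6 organisms — 5 left.
Catalase +: excludes Enterococcus faecium, Streptococcus pyogenes, Enterococcus faecalis — 2 left.
Two candidates remain: Staphylococcus aureus and Staphylococcus lugdunensis.
  Bile esculin: - vs - — same for both, does not separate.
  Bacitracin: - vs - — same for both, does not separate.
  growth in 6.5% NaCl: + vs + — same for both, does not separate.
  Novobiocin: + vs + — same for both, does not separate.
  Coagulase: Staphylococcus aureus +, Staphylococcus lugdunensis - — discriminates.
  CAMP: - vs - — same for both, does not separate.
  DNase: Staphylococcus aureus +, Staphylococcus lugdunensis - — discriminates.

Coagulase, DNase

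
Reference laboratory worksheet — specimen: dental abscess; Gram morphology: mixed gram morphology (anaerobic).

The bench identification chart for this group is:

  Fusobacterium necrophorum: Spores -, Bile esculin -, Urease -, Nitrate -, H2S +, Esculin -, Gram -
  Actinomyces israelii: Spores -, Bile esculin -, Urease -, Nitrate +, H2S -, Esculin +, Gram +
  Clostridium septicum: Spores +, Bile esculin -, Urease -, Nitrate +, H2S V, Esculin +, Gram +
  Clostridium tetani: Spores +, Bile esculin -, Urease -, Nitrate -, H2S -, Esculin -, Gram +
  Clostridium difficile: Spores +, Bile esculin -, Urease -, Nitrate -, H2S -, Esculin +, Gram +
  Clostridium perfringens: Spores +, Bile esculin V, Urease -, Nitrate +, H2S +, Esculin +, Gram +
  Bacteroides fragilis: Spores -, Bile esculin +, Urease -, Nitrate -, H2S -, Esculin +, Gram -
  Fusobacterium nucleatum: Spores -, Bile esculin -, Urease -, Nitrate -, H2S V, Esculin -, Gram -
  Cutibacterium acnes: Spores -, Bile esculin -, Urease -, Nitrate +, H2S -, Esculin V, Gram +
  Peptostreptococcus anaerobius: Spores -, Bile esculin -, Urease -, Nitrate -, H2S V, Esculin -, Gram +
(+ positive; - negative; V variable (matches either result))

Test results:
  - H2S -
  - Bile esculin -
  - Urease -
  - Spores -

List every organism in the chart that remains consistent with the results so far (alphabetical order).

Actinomyces israelii, Cutibacterium acnes, Fusobacterium nucleatum, Peptostreptococcus anaerobius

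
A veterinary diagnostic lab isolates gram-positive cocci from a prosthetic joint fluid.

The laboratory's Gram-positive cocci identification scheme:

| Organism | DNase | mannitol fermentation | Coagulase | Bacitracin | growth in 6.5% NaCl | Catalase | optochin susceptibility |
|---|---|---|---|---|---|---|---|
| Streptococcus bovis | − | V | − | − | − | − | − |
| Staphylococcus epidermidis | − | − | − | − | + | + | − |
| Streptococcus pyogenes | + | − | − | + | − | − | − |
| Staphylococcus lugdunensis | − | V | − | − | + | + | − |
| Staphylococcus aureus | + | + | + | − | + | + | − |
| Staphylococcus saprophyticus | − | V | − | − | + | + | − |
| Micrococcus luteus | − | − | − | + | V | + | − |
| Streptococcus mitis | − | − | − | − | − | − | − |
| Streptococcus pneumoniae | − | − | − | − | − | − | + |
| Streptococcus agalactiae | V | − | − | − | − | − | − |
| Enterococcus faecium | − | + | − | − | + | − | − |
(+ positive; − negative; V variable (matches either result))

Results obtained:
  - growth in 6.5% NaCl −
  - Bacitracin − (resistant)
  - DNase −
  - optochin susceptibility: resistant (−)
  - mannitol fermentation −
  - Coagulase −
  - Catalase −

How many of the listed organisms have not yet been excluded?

Coagulase −: excludes Staphylococcus aureus — 10 left.
Bacitracin −: excludes Streptococcus pyogenes, Micrococcus luteus — 8 left.
mannitol fermentation −: excludes Enterococcus faecium — 7 left.
growth in 6.5% NaCl −: excludes Staphylococcus epidermidis, Staphylococcus lugdunensis, Staphylococcus saprophyticus — 4 left.
Catalase −: all 4 remaining candidates are consistent.
DNase −: all 4 remaining candidates are consistent.
optochin susceptibility −: excludes Streptococcus pneumoniae — 3 left.
Still consistent: Streptococcus agalactiae, Streptococcus bovis, Streptococcus mitis.

3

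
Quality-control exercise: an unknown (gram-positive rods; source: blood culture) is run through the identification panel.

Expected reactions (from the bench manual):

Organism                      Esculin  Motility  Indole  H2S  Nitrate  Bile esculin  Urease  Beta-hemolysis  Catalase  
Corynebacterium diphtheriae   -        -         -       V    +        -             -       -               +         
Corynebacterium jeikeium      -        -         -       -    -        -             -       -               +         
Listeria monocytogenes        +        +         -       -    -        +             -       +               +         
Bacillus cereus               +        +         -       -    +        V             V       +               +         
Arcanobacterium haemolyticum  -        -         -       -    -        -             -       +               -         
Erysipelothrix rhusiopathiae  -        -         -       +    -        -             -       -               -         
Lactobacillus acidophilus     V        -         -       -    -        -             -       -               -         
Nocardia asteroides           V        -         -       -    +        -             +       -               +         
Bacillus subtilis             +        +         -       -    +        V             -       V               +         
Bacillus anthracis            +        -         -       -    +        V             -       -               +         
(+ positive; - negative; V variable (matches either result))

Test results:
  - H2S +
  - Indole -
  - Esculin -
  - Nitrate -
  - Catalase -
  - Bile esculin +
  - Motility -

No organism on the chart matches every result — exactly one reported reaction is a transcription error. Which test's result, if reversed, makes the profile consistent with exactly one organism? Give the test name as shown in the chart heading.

Bile esculin

As reported, no row in the chart matches all 7 reactions.
Reversing Esculin → still no organism matches.
Reversing Bile esculin (to -) → unique match: Erysipelothrix rhusiopathiae.
Reversing H2S → still no organism matches.
Reversing Motility → still no organism matches.
Reversing Catalase → still no organism matches.
Reversing Indole → still no organism matches.
Reversing Nitrate → still no organism matches.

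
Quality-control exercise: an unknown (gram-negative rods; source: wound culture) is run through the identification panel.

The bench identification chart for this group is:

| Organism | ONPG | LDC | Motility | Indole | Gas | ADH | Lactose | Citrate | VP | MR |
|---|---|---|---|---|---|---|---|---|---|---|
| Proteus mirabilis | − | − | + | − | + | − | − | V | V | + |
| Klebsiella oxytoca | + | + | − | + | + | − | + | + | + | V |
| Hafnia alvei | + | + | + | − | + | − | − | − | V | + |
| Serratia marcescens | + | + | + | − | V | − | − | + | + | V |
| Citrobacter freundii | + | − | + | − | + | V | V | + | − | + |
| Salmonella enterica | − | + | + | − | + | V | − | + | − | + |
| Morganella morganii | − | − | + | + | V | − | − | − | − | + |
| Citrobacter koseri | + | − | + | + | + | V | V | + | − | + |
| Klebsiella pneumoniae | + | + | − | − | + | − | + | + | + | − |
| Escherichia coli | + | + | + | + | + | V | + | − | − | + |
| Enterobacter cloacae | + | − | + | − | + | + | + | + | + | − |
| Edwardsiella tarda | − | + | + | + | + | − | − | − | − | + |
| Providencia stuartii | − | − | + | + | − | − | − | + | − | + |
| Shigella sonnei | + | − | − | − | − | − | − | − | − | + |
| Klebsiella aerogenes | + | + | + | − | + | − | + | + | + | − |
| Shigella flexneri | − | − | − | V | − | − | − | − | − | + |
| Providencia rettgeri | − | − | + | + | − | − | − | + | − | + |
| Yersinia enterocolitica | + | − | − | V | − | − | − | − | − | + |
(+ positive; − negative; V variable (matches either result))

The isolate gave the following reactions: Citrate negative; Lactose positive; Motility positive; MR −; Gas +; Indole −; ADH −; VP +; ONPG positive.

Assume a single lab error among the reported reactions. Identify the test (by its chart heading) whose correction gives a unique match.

Citrate

As reported, no row in the chart matches all 9 reactions.
Reversing Lactose → still no organism matches.
Reversing Gas → still no organism matches.
Reversing ONPG → still no organism matches.
Reversing VP → still no organism matches.
Reversing Motility → still no organism matches.
Reversing Citrate (to +) → unique match: Klebsiella aerogenes.
Reversing ADH → still no organism matches.
Reversing MR → still no organism matches.
Reversing Indole → still no organism matches.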